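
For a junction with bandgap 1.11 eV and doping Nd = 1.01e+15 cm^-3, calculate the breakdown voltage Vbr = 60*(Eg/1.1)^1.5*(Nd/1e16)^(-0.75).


Step 1: Eg/1.1 = 1.11/1.1 = 1.009091
Step 2: (Eg/1.1)^1.5 = 1.009091^1.5 = 1.013667
Step 3: (Nd/1e16)^(-0.75) = (0.101)^(-0.75) = 5.581603
Step 4: Vbr = 60 * 1.013667 * 5.581603 = 339.5 V

339.5


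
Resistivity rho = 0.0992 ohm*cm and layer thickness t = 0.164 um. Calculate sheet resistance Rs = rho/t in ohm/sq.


Step 1: Convert thickness to cm: t = 0.164 um = 1.6400e-05 cm
Step 2: Rs = rho / t = 0.0992 / 1.6400e-05
Step 3: Rs = 6048.8 ohm/sq

6048.8


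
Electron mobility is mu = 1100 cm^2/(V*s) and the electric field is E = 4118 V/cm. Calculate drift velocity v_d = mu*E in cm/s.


Step 1: v_d = mu * E
Step 2: v_d = 1100 * 4118 = 4529800
Step 3: v_d = 4.53e+06 cm/s

4.53e+06


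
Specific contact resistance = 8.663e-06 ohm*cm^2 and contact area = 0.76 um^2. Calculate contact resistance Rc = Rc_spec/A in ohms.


Step 1: Convert area to cm^2: 0.76 um^2 = 7.6000e-09 cm^2
Step 2: Rc = Rc_spec / A = 8.663e-06 / 7.6000e-09
Step 3: Rc = 1.14e+03 ohms

1.14e+03


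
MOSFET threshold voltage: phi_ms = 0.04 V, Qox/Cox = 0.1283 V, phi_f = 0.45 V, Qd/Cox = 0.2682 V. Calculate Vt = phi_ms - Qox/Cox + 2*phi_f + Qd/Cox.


Step 1: Vt = phi_ms - Qox/Cox + 2*phi_f + Qd/Cox
Step 2: Vt = 0.04 - 0.1283 + 2*0.45 + 0.2682
Step 3: Vt = 0.04 - 0.1283 + 0.9 + 0.2682
Step 4: Vt = 1.0799 V

1.0799


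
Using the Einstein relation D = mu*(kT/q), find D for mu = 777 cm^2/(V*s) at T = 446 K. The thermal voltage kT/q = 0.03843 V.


Step 1: D = mu * (kT/q)
Step 2: D = 777 * 0.03843
Step 3: D = 29.86 cm^2/s

29.86


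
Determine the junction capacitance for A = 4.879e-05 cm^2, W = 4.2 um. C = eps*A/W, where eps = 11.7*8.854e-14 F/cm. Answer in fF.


Step 1: eps_Si = 11.7 * 8.854e-14 = 1.035918e-12 F/cm
Step 2: W in cm = 4.2 * 1e-4 = 4.20e-04 cm
Step 3: C = 1.035918e-12 * 4.879e-05 / 4.20e-04 = 1.203391e-13 F
Step 4: C = 120.34 fF

120.34


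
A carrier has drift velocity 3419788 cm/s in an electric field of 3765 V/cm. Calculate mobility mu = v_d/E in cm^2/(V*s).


Step 1: mu = v_d / E
Step 2: mu = 3419788 / 3765
Step 3: mu = 908.31 cm^2/(V*s)

908.31


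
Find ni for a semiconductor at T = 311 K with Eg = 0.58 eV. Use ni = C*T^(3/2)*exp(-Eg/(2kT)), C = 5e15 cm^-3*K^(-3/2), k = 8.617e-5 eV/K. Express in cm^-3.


Step 1: Compute kT = 8.617e-5 * 311 = 0.02679887 eV
Step 2: Exponent = -Eg/(2kT) = -0.58/(2*0.02679887) = -10.82135
Step 3: T^(3/2) = 311^1.5 = 5484.54
Step 4: ni = 5e15 * 5484.54 * exp(-10.82135) = 5.48e+14 cm^-3

5.48e+14


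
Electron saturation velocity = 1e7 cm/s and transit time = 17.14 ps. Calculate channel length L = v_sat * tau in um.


Step 1: tau in seconds = 17.14 ps * 1e-12 = 1.7140e-11 s
Step 2: L = v_sat * tau = 1e7 * 1.7140e-11 = 1.7140e-04 cm
Step 3: L in um = 1.7140e-04 * 1e4 = 1.714 um

1.714


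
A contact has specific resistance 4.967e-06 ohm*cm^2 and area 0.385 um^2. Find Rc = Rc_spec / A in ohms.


Step 1: Convert area to cm^2: 0.385 um^2 = 3.8500e-09 cm^2
Step 2: Rc = Rc_spec / A = 4.967e-06 / 3.8500e-09
Step 3: Rc = 1.29e+03 ohms

1.29e+03


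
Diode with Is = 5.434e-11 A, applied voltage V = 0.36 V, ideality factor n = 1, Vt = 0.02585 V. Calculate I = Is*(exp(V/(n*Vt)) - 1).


Step 1: V/(n*Vt) = 0.36/(1*0.02585) = 13.9265
Step 2: exp(13.9265) = 1.1174e+06
Step 3: I = 5.434e-11 * (1.1174e+06 - 1) = 6.07e-05 A

6.07e-05


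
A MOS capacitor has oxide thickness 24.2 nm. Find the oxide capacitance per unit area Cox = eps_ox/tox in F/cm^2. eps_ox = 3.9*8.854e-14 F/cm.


Step 1: eps_ox = 3.9 * 8.854e-14 = 3.45306e-13 F/cm
Step 2: tox in cm = 24.2 nm * 1e-7 = 2.4200e-06 cm
Step 3: Cox = 3.45306e-13 / 2.4200e-06 = 1.43e-07 F/cm^2

1.43e-07


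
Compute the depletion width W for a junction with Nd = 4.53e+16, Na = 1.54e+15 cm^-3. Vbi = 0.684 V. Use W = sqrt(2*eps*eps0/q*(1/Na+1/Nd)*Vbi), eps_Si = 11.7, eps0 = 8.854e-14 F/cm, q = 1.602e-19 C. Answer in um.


Step 1: 1/Na + 1/Nd = 1/1.54e+15 + 1/4.53e+16 = 6.71426e-16
Step 2: 2*eps*eps0/q = 2*11.7*8.854e-14/1.602e-19 = 1.293281e+07
Step 3: W^2 = 1.293281e+07 * 6.71426e-16 * 0.684 = 5.93946e-09
Step 4: W = sqrt(5.93946e-09) = 7.707e-05 cm = 0.7707 um

0.7707


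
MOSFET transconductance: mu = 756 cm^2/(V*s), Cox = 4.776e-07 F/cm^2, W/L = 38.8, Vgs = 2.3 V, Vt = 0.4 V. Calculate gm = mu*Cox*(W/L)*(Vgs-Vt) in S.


Step 1: Vov = Vgs - Vt = 2.3 - 0.4 = 1.9 V
Step 2: gm = mu * Cox * (W/L) * Vov
Step 3: gm = 756 * 4.776e-07 * 38.8 * 1.9 = 2.66e-02 S

2.66e-02


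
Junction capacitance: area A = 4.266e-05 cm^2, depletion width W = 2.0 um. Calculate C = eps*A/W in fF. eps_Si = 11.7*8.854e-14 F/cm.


Step 1: eps_Si = 11.7 * 8.854e-14 = 1.035918e-12 F/cm
Step 2: W in cm = 2.0 * 1e-4 = 2.00e-04 cm
Step 3: C = 1.035918e-12 * 4.266e-05 / 2.00e-04 = 2.209613e-13 F
Step 4: C = 220.96 fF

220.96


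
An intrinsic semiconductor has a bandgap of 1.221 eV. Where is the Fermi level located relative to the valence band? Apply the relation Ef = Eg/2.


Step 1: For an intrinsic semiconductor, the Fermi level sits at midgap.
Step 2: Ef = Eg / 2 = 1.221 / 2 = 0.6105 eV

0.6105


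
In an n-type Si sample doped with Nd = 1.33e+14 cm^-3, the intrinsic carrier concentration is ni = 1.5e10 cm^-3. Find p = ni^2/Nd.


Step 1: Since Nd >> ni, n ≈ Nd = 1.33e+14 cm^-3
Step 2: p = ni^2 / n = (1.5e10)^2 / 1.33e+14
Step 3: p = 2.25e20 / 1.33e+14 = 1.69e+06 cm^-3

1.69e+06


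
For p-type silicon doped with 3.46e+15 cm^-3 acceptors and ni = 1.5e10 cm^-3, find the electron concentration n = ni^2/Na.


Step 1: Majority hole concentration p ≈ Na = 3.46e+15 cm^-3
Step 2: n = ni^2 / Na = (1.5e10)^2 / 3.46e+15
Step 3: n = 6.50e+04 cm^-3

6.50e+04


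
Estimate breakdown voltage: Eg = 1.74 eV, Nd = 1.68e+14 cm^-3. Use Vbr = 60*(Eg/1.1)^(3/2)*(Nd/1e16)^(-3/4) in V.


Step 1: Eg/1.1 = 1.74/1.1 = 1.581818
Step 2: (Eg/1.1)^1.5 = 1.581818^1.5 = 1.989458
Step 3: (Nd/1e16)^(-0.75) = (0.0168)^(-0.75) = 21.429796
Step 4: Vbr = 60 * 1.989458 * 21.429796 = 2558.0 V

2558.0


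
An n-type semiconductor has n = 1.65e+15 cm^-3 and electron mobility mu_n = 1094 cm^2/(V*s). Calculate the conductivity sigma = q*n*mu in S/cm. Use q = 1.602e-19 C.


Step 1: sigma = q * n * mu
Step 2: sigma = 1.602e-19 * 1.65e+15 * 1094
Step 3: sigma = 2.892e-01 S/cm

2.892e-01


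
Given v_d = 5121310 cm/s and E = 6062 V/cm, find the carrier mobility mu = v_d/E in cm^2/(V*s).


Step 1: mu = v_d / E
Step 2: mu = 5121310 / 6062
Step 3: mu = 844.82 cm^2/(V*s)

844.82


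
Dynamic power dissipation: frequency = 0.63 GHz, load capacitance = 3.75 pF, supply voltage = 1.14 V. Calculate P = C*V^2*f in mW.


Step 1: V^2 = 1.14^2 = 1.2996 V^2
Step 2: P = C*V^2*f = 3.75e-12 F * 1.2996 * 0.63e9 Hz
Step 3: P = 3.070305e-03 W
Step 4: P = 3.07 mW

3.07


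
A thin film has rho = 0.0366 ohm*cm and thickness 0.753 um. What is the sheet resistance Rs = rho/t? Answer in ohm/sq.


Step 1: Convert thickness to cm: t = 0.753 um = 7.5300e-05 cm
Step 2: Rs = rho / t = 0.0366 / 7.5300e-05
Step 3: Rs = 486.1 ohm/sq

486.1


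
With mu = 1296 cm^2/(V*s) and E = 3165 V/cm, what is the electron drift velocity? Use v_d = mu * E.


Step 1: v_d = mu * E
Step 2: v_d = 1296 * 3165 = 4101840
Step 3: v_d = 4.10e+06 cm/s

4.10e+06


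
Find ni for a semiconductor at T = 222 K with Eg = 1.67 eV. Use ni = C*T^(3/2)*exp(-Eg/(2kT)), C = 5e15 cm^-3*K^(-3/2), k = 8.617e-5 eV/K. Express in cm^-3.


Step 1: Compute kT = 8.617e-5 * 222 = 0.01912974 eV
Step 2: Exponent = -Eg/(2kT) = -1.67/(2*0.01912974) = -43.64931
Step 3: T^(3/2) = 222^1.5 = 3307.73
Step 4: ni = 5e15 * 3307.73 * exp(-43.64931) = 1.83e+00 cm^-3

1.83e+00


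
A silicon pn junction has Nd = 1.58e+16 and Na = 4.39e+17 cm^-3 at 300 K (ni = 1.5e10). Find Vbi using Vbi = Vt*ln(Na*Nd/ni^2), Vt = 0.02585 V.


Step 1: Compute Na*Nd/ni^2 = 4.39e+17 * 1.58e+16 / (1.5e10)^2 = 3.0828e+13
Step 2: ln(3.0828e+13) = 31.0594
Step 3: Vbi = 0.02585 * 31.0594 = 0.803 V

0.803


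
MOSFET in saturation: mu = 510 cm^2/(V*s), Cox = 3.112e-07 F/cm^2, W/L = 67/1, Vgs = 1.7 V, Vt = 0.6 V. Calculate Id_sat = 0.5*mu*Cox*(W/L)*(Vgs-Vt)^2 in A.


Step 1: Overdrive voltage Vov = Vgs - Vt = 1.7 - 0.6 = 1.1 V
Step 2: W/L = 67/1 = 67
Step 3: Id = 0.5 * 510 * 3.112e-07 * 67 * 1.1^2
Step 4: Id = 6.43e-03 A

6.43e-03


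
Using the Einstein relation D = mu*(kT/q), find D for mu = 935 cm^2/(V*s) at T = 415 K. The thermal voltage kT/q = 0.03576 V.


Step 1: D = mu * (kT/q)
Step 2: D = 935 * 0.03576
Step 3: D = 33.44 cm^2/s

33.44


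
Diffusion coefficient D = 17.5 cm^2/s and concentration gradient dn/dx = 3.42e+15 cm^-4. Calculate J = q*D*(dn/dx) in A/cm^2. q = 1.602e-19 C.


Step 1: J = q * D * (dn/dx)
Step 2: J = 1.602e-19 * 17.5 * 3.42e+15
Step 3: J = 9.59e-03 A/cm^2

9.59e-03


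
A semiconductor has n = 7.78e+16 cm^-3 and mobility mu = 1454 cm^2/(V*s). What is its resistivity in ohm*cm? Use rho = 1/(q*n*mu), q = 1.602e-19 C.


Step 1: sigma = q * n * mu = 1.602e-19 * 7.78e+16 * 1454 = 1.81220e+01 S/cm
Step 2: rho = 1 / sigma = 1 / 1.81220e+01 = 0.05518 ohm*cm

0.05518


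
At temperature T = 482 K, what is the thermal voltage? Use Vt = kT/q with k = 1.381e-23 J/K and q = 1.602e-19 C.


Step 1: kT = 1.381e-23 * 482 = 6.65642e-21 J
Step 2: Vt = kT/q = 6.65642e-21 / 1.602e-19
Step 3: Vt = 0.04155 V

0.04155


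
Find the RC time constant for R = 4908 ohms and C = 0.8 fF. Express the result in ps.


Step 1: tau = R * C
Step 2: tau = 4908 * 0.8 fF = 4908 * 8.0e-16 F
Step 3: tau = 3.9264e-12 s = 3.9264 ps

3.9264


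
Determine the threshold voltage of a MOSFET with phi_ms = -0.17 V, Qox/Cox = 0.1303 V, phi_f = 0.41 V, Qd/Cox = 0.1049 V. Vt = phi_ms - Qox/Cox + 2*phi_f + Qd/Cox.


Step 1: Vt = phi_ms - Qox/Cox + 2*phi_f + Qd/Cox
Step 2: Vt = -0.17 - 0.1303 + 2*0.41 + 0.1049
Step 3: Vt = -0.17 - 0.1303 + 0.82 + 0.1049
Step 4: Vt = 0.6246 V

0.6246


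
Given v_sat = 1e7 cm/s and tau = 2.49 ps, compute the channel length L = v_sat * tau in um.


Step 1: tau in seconds = 2.49 ps * 1e-12 = 2.4900e-12 s
Step 2: L = v_sat * tau = 1e7 * 2.4900e-12 = 2.4900e-05 cm
Step 3: L in um = 2.4900e-05 * 1e4 = 0.249 um

0.249


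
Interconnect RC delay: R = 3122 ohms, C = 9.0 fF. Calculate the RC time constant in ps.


Step 1: tau = R * C
Step 2: tau = 3122 * 9.0 fF = 3122 * 9.0e-15 F
Step 3: tau = 2.8098e-11 s = 28.098 ps

28.098


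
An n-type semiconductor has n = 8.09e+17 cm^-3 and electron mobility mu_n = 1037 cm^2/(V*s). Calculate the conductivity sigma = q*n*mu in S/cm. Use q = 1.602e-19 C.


Step 1: sigma = q * n * mu
Step 2: sigma = 1.602e-19 * 8.09e+17 * 1037
Step 3: sigma = 1.344e+02 S/cm

1.344e+02


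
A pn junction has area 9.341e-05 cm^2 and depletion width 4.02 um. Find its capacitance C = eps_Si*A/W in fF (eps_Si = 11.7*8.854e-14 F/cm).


Step 1: eps_Si = 11.7 * 8.854e-14 = 1.035918e-12 F/cm
Step 2: W in cm = 4.02 * 1e-4 = 4.02e-04 cm
Step 3: C = 1.035918e-12 * 9.341e-05 / 4.02e-04 = 2.407092e-13 F
Step 4: C = 240.71 fF

240.71


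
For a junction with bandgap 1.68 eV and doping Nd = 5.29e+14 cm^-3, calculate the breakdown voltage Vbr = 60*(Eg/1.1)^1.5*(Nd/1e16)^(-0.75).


Step 1: Eg/1.1 = 1.68/1.1 = 1.527273
Step 2: (Eg/1.1)^1.5 = 1.527273^1.5 = 1.887448
Step 3: (Nd/1e16)^(-0.75) = (0.0529)^(-0.75) = 9.065844
Step 4: Vbr = 60 * 1.887448 * 9.065844 = 1026.7 V

1026.7


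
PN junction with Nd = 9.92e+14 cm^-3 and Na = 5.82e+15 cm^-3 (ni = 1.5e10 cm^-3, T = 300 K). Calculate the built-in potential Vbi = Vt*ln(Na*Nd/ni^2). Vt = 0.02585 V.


Step 1: Compute Na*Nd/ni^2 = 5.82e+15 * 9.92e+14 / (1.5e10)^2 = 2.5660e+10
Step 2: ln(2.5660e+10) = 23.9682
Step 3: Vbi = 0.02585 * 23.9682 = 0.62 V

0.62


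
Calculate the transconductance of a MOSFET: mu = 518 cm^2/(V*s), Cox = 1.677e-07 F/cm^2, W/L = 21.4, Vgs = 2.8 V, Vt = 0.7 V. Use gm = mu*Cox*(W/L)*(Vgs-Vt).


Step 1: Vov = Vgs - Vt = 2.8 - 0.7 = 2.1 V
Step 2: gm = mu * Cox * (W/L) * Vov
Step 3: gm = 518 * 1.677e-07 * 21.4 * 2.1 = 3.90e-03 S

3.90e-03


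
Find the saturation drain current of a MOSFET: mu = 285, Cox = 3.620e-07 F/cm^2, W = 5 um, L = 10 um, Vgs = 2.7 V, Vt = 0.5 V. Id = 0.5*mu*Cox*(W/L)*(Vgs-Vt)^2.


Step 1: Overdrive voltage Vov = Vgs - Vt = 2.7 - 0.5 = 2.2 V
Step 2: W/L = 5/10 = 0.5
Step 3: Id = 0.5 * 285 * 3.620e-07 * 0.5 * 2.2^2
Step 4: Id = 1.25e-04 A

1.25e-04


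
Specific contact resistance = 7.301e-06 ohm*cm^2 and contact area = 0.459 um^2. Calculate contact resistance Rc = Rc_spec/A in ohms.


Step 1: Convert area to cm^2: 0.459 um^2 = 4.5900e-09 cm^2
Step 2: Rc = Rc_spec / A = 7.301e-06 / 4.5900e-09
Step 3: Rc = 1.59e+03 ohms

1.59e+03


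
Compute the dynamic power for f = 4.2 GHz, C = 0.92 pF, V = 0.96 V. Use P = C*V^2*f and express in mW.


Step 1: V^2 = 0.96^2 = 0.9216 V^2
Step 2: P = C*V^2*f = 0.92e-12 F * 0.9216 * 4.2e9 Hz
Step 3: P = 3.5610624e-03 W
Step 4: P = 3.561 mW

3.561


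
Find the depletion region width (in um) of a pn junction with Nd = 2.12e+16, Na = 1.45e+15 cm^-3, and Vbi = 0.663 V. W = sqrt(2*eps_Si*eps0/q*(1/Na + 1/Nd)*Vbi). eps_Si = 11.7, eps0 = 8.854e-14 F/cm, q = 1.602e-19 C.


Step 1: 1/Na + 1/Nd = 1/1.45e+15 + 1/2.12e+16 = 7.36825e-16
Step 2: 2*eps*eps0/q = 2*11.7*8.854e-14/1.602e-19 = 1.293281e+07
Step 3: W^2 = 1.293281e+07 * 7.36825e-16 * 0.663 = 6.31787e-09
Step 4: W = sqrt(6.31787e-09) = 7.949e-05 cm = 0.7949 um

0.7949


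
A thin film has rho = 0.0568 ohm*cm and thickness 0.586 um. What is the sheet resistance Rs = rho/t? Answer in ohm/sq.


Step 1: Convert thickness to cm: t = 0.586 um = 5.8600e-05 cm
Step 2: Rs = rho / t = 0.0568 / 5.8600e-05
Step 3: Rs = 969.3 ohm/sq

969.3


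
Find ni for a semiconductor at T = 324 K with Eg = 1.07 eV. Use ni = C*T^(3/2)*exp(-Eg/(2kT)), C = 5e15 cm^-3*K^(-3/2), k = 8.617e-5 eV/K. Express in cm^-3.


Step 1: Compute kT = 8.617e-5 * 324 = 0.02791908 eV
Step 2: Exponent = -Eg/(2kT) = -1.07/(2*0.02791908) = -19.16252
Step 3: T^(3/2) = 324^1.5 = 5832.00
Step 4: ni = 5e15 * 5832.00 * exp(-19.16252) = 1.39e+11 cm^-3

1.39e+11


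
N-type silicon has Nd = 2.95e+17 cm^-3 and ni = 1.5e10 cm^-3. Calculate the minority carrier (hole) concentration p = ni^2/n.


Step 1: Since Nd >> ni, n ≈ Nd = 2.95e+17 cm^-3
Step 2: p = ni^2 / n = (1.5e10)^2 / 2.95e+17
Step 3: p = 2.25e20 / 2.95e+17 = 7.63e+02 cm^-3

7.63e+02


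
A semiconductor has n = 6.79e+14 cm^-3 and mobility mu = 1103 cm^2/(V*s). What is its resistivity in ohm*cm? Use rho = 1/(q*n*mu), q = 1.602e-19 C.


Step 1: sigma = q * n * mu = 1.602e-19 * 6.79e+14 * 1103 = 1.19980e-01 S/cm
Step 2: rho = 1 / sigma = 1 / 1.19980e-01 = 8.335 ohm*cm

8.335


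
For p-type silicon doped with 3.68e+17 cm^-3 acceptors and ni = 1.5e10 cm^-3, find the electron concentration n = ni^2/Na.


Step 1: Majority hole concentration p ≈ Na = 3.68e+17 cm^-3
Step 2: n = ni^2 / Na = (1.5e10)^2 / 3.68e+17
Step 3: n = 6.11e+02 cm^-3

6.11e+02


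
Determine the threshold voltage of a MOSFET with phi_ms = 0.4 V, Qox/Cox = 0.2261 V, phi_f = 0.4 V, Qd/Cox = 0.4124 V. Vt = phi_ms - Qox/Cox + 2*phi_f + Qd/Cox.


Step 1: Vt = phi_ms - Qox/Cox + 2*phi_f + Qd/Cox
Step 2: Vt = 0.4 - 0.2261 + 2*0.4 + 0.4124
Step 3: Vt = 0.4 - 0.2261 + 0.8 + 0.4124
Step 4: Vt = 1.3863 V

1.3863


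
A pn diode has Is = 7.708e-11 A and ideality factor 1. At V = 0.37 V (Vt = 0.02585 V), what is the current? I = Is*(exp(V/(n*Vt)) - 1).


Step 1: V/(n*Vt) = 0.37/(1*0.02585) = 14.3133
Step 2: exp(14.3133) = 1.6451e+06
Step 3: I = 7.708e-11 * (1.6451e+06 - 1) = 1.27e-04 A

1.27e-04


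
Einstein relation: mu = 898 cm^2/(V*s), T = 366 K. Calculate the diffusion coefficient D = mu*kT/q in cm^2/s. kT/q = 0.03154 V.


Step 1: D = mu * (kT/q)
Step 2: D = 898 * 0.03154
Step 3: D = 28.32 cm^2/s

28.32


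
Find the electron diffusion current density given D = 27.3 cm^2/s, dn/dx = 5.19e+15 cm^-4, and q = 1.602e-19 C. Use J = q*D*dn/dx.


Step 1: J = q * D * (dn/dx)
Step 2: J = 1.602e-19 * 27.3 * 5.19e+15
Step 3: J = 2.27e-02 A/cm^2

2.27e-02


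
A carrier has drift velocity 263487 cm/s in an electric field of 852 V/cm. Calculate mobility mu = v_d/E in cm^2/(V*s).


Step 1: mu = v_d / E
Step 2: mu = 263487 / 852
Step 3: mu = 309.26 cm^2/(V*s)

309.26


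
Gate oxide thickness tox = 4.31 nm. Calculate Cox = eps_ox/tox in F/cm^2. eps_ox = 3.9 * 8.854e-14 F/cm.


Step 1: eps_ox = 3.9 * 8.854e-14 = 3.45306e-13 F/cm
Step 2: tox in cm = 4.31 nm * 1e-7 = 4.3100e-07 cm
Step 3: Cox = 3.45306e-13 / 4.3100e-07 = 8.01e-07 F/cm^2

8.01e-07


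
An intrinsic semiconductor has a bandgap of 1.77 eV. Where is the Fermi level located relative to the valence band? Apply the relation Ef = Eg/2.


Step 1: For an intrinsic semiconductor, the Fermi level sits at midgap.
Step 2: Ef = Eg / 2 = 1.77 / 2 = 0.885 eV

0.885


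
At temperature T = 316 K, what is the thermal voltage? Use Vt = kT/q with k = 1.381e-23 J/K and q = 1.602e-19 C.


Step 1: kT = 1.381e-23 * 316 = 4.36396e-21 J
Step 2: Vt = kT/q = 4.36396e-21 / 1.602e-19
Step 3: Vt = 0.02724 V

0.02724


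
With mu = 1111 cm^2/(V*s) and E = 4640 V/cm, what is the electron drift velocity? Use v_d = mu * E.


Step 1: v_d = mu * E
Step 2: v_d = 1111 * 4640 = 5155040
Step 3: v_d = 5.16e+06 cm/s

5.16e+06


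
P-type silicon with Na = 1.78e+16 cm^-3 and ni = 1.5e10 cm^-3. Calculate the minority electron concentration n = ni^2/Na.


Step 1: Majority hole concentration p ≈ Na = 1.78e+16 cm^-3
Step 2: n = ni^2 / Na = (1.5e10)^2 / 1.78e+16
Step 3: n = 1.26e+04 cm^-3

1.26e+04


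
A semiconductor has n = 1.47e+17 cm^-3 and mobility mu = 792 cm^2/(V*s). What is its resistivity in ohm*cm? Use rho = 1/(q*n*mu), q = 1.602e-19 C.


Step 1: sigma = q * n * mu = 1.602e-19 * 1.47e+17 * 792 = 1.86511e+01 S/cm
Step 2: rho = 1 / sigma = 1 / 1.86511e+01 = 0.05362 ohm*cm

0.05362


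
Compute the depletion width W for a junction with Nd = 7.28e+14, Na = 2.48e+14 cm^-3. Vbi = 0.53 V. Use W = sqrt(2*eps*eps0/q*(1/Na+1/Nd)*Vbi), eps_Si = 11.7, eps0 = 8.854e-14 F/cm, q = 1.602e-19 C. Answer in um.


Step 1: 1/Na + 1/Nd = 1/2.48e+14 + 1/7.28e+14 = 5.40588e-15
Step 2: 2*eps*eps0/q = 2*11.7*8.854e-14/1.602e-19 = 1.293281e+07
Step 3: W^2 = 1.293281e+07 * 5.40588e-15 * 0.53 = 3.70540e-08
Step 4: W = sqrt(3.70540e-08) = 1.925e-04 cm = 1.925 um

1.925


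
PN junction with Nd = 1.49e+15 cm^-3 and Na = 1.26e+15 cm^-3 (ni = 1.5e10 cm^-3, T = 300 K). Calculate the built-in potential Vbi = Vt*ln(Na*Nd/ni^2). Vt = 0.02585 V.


Step 1: Compute Na*Nd/ni^2 = 1.26e+15 * 1.49e+15 / (1.5e10)^2 = 8.3440e+09
Step 2: ln(8.3440e+09) = 22.8448
Step 3: Vbi = 0.02585 * 22.8448 = 0.591 V

0.591


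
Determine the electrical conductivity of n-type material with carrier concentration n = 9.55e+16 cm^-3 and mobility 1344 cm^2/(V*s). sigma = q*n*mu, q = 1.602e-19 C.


Step 1: sigma = q * n * mu
Step 2: sigma = 1.602e-19 * 9.55e+16 * 1344
Step 3: sigma = 2.056e+01 S/cm

2.056e+01


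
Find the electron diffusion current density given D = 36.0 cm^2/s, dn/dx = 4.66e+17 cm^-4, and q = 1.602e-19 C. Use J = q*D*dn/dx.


Step 1: J = q * D * (dn/dx)
Step 2: J = 1.602e-19 * 36.0 * 4.66e+17
Step 3: J = 2.69e+00 A/cm^2

2.69e+00


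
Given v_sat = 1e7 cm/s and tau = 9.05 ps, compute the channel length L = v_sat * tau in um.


Step 1: tau in seconds = 9.05 ps * 1e-12 = 9.0500e-12 s
Step 2: L = v_sat * tau = 1e7 * 9.0500e-12 = 9.0500e-05 cm
Step 3: L in um = 9.0500e-05 * 1e4 = 0.905 um

0.905


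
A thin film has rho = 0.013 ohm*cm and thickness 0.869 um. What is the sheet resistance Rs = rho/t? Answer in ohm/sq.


Step 1: Convert thickness to cm: t = 0.869 um = 8.6900e-05 cm
Step 2: Rs = rho / t = 0.013 / 8.6900e-05
Step 3: Rs = 149.6 ohm/sq

149.6


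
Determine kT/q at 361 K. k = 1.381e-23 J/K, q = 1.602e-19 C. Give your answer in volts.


Step 1: kT = 1.381e-23 * 361 = 4.98541e-21 J
Step 2: Vt = kT/q = 4.98541e-21 / 1.602e-19
Step 3: Vt = 0.03112 V

0.03112


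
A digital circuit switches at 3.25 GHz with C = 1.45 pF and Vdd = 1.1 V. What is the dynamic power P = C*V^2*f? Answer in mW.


Step 1: V^2 = 1.1^2 = 1.21 V^2
Step 2: P = C*V^2*f = 1.45e-12 F * 1.21 * 3.25e9 Hz
Step 3: P = 5.702125e-03 W
Step 4: P = 5.702 mW

5.702


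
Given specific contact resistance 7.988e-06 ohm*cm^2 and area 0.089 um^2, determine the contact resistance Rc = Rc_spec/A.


Step 1: Convert area to cm^2: 0.089 um^2 = 8.9000e-10 cm^2
Step 2: Rc = Rc_spec / A = 7.988e-06 / 8.9000e-10
Step 3: Rc = 8.98e+03 ohms

8.98e+03


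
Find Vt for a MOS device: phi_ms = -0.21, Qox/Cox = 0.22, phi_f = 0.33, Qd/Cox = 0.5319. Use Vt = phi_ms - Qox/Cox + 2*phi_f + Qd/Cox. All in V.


Step 1: Vt = phi_ms - Qox/Cox + 2*phi_f + Qd/Cox
Step 2: Vt = -0.21 - 0.22 + 2*0.33 + 0.5319
Step 3: Vt = -0.21 - 0.22 + 0.66 + 0.5319
Step 4: Vt = 0.7619 V

0.7619


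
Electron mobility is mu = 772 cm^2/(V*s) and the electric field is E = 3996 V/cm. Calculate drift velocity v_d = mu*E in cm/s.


Step 1: v_d = mu * E
Step 2: v_d = 772 * 3996 = 3084912
Step 3: v_d = 3.08e+06 cm/s

3.08e+06


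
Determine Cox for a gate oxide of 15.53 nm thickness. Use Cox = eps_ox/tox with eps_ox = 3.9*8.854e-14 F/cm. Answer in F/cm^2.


Step 1: eps_ox = 3.9 * 8.854e-14 = 3.45306e-13 F/cm
Step 2: tox in cm = 15.53 nm * 1e-7 = 1.5530e-06 cm
Step 3: Cox = 3.45306e-13 / 1.5530e-06 = 2.22e-07 F/cm^2

2.22e-07


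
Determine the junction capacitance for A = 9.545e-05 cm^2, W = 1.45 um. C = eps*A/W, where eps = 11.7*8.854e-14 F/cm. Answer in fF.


Step 1: eps_Si = 11.7 * 8.854e-14 = 1.035918e-12 F/cm
Step 2: W in cm = 1.45 * 1e-4 = 1.45e-04 cm
Step 3: C = 1.035918e-12 * 9.545e-05 / 1.45e-04 = 6.819198e-13 F
Step 4: C = 681.92 fF

681.92


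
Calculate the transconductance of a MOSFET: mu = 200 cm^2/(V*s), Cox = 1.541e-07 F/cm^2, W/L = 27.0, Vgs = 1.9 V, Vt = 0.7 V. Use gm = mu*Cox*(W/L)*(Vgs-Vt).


Step 1: Vov = Vgs - Vt = 1.9 - 0.7 = 1.2 V
Step 2: gm = mu * Cox * (W/L) * Vov
Step 3: gm = 200 * 1.541e-07 * 27.0 * 1.2 = 9.99e-04 S

9.99e-04


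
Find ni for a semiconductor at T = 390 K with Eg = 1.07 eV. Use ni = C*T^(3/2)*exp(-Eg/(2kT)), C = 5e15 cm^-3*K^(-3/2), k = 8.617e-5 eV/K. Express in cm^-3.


Step 1: Compute kT = 8.617e-5 * 390 = 0.0336063 eV
Step 2: Exponent = -Eg/(2kT) = -1.07/(2*0.0336063) = -15.91963
Step 3: T^(3/2) = 390^1.5 = 7701.88
Step 4: ni = 5e15 * 7701.88 * exp(-15.91963) = 4.70e+12 cm^-3

4.70e+12


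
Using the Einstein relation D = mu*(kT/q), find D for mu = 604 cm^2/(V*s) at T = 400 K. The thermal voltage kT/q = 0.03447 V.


Step 1: D = mu * (kT/q)
Step 2: D = 604 * 0.03447
Step 3: D = 20.82 cm^2/s

20.82


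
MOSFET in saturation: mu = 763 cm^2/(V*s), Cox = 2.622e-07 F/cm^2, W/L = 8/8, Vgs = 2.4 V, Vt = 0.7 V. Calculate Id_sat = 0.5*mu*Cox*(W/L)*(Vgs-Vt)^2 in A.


Step 1: Overdrive voltage Vov = Vgs - Vt = 2.4 - 0.7 = 1.7 V
Step 2: W/L = 8/8 = 1
Step 3: Id = 0.5 * 763 * 2.622e-07 * 1 * 1.7^2
Step 4: Id = 2.89e-04 A

2.89e-04


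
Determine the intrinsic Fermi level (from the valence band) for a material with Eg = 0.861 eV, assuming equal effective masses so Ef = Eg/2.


Step 1: For an intrinsic semiconductor, the Fermi level sits at midgap.
Step 2: Ef = Eg / 2 = 0.861 / 2 = 0.4305 eV

0.4305


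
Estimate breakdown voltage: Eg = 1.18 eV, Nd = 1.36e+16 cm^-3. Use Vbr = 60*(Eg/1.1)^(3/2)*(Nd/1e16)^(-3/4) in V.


Step 1: Eg/1.1 = 1.18/1.1 = 1.072727
Step 2: (Eg/1.1)^1.5 = 1.072727^1.5 = 1.111051
Step 3: (Nd/1e16)^(-0.75) = (1.36)^(-0.75) = 0.794046
Step 4: Vbr = 60 * 1.111051 * 0.794046 = 52.9 V

52.9


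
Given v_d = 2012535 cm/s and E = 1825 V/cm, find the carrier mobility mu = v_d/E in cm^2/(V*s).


Step 1: mu = v_d / E
Step 2: mu = 2012535 / 1825
Step 3: mu = 1102.76 cm^2/(V*s)

1102.76


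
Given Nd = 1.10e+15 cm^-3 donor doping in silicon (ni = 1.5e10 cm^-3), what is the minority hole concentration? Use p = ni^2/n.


Step 1: Since Nd >> ni, n ≈ Nd = 1.10e+15 cm^-3
Step 2: p = ni^2 / n = (1.5e10)^2 / 1.10e+15
Step 3: p = 2.25e20 / 1.10e+15 = 2.05e+05 cm^-3

2.05e+05


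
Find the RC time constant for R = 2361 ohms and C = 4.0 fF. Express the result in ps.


Step 1: tau = R * C
Step 2: tau = 2361 * 4.0 fF = 2361 * 4.0e-15 F
Step 3: tau = 9.444e-12 s = 9.444 ps

9.444


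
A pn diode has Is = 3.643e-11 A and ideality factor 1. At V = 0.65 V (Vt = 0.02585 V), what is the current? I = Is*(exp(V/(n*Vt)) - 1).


Step 1: V/(n*Vt) = 0.65/(1*0.02585) = 25.1451
Step 2: exp(25.1451) = 8.3249e+10
Step 3: I = 3.643e-11 * (8.3249e+10 - 1) = 3.03e+00 A

3.03e+00


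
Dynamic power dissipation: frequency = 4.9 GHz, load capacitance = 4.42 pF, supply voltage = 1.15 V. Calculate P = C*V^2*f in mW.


Step 1: V^2 = 1.15^2 = 1.3225 V^2
Step 2: P = C*V^2*f = 4.42e-12 F * 1.3225 * 4.9e9 Hz
Step 3: P = 2.8642705e-02 W
Step 4: P = 28.643 mW

28.643


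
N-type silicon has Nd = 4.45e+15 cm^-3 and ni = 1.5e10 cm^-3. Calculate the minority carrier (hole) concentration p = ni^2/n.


Step 1: Since Nd >> ni, n ≈ Nd = 4.45e+15 cm^-3
Step 2: p = ni^2 / n = (1.5e10)^2 / 4.45e+15
Step 3: p = 2.25e20 / 4.45e+15 = 5.06e+04 cm^-3

5.06e+04


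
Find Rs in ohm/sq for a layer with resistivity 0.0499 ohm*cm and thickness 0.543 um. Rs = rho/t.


Step 1: Convert thickness to cm: t = 0.543 um = 5.4300e-05 cm
Step 2: Rs = rho / t = 0.0499 / 5.4300e-05
Step 3: Rs = 919.0 ohm/sq

919.0


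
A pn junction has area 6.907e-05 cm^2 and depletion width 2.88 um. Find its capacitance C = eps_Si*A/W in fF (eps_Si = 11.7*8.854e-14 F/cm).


Step 1: eps_Si = 11.7 * 8.854e-14 = 1.035918e-12 F/cm
Step 2: W in cm = 2.88 * 1e-4 = 2.88e-04 cm
Step 3: C = 1.035918e-12 * 6.907e-05 / 2.88e-04 = 2.484405e-13 F
Step 4: C = 248.44 fF

248.44


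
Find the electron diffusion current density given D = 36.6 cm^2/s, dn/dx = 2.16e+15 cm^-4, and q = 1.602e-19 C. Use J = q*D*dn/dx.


Step 1: J = q * D * (dn/dx)
Step 2: J = 1.602e-19 * 36.6 * 2.16e+15
Step 3: J = 1.27e-02 A/cm^2

1.27e-02


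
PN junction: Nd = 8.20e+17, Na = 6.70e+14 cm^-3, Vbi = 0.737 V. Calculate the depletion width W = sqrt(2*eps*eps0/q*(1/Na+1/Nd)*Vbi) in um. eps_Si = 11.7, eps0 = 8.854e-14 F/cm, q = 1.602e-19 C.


Step 1: 1/Na + 1/Nd = 1/6.70e+14 + 1/8.20e+17 = 1.49376e-15
Step 2: 2*eps*eps0/q = 2*11.7*8.854e-14/1.602e-19 = 1.293281e+07
Step 3: W^2 = 1.293281e+07 * 1.49376e-15 * 0.737 = 1.42377e-08
Step 4: W = sqrt(1.42377e-08) = 1.193e-04 cm = 1.193 um

1.193


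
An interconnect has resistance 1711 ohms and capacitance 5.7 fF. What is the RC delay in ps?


Step 1: tau = R * C
Step 2: tau = 1711 * 5.7 fF = 1711 * 5.7e-15 F
Step 3: tau = 9.7527e-12 s = 9.7527 ps

9.7527


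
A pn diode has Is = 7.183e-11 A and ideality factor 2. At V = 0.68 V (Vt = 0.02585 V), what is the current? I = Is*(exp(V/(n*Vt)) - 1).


Step 1: V/(n*Vt) = 0.68/(2*0.02585) = 13.1528
Step 2: exp(13.1528) = 5.1545e+05
Step 3: I = 7.183e-11 * (5.1545e+05 - 1) = 3.70e-05 A

3.70e-05


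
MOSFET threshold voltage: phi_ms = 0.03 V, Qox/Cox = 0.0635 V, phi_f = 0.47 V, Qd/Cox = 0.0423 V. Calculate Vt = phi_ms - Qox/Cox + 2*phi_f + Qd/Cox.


Step 1: Vt = phi_ms - Qox/Cox + 2*phi_f + Qd/Cox
Step 2: Vt = 0.03 - 0.0635 + 2*0.47 + 0.0423
Step 3: Vt = 0.03 - 0.0635 + 0.94 + 0.0423
Step 4: Vt = 0.9488 V

0.9488


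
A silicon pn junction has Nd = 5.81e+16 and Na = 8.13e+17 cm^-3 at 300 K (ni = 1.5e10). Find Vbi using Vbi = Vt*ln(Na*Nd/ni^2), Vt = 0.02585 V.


Step 1: Compute Na*Nd/ni^2 = 8.13e+17 * 5.81e+16 / (1.5e10)^2 = 2.0993e+14
Step 2: ln(2.0993e+14) = 32.9778
Step 3: Vbi = 0.02585 * 32.9778 = 0.852 V

0.852


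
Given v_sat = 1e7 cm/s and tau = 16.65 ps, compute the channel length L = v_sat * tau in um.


Step 1: tau in seconds = 16.65 ps * 1e-12 = 1.6650e-11 s
Step 2: L = v_sat * tau = 1e7 * 1.6650e-11 = 1.6650e-04 cm
Step 3: L in um = 1.6650e-04 * 1e4 = 1.665 um

1.665


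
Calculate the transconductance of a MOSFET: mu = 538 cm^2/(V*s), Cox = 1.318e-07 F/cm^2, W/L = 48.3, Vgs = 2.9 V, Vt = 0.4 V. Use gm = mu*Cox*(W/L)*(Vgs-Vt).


Step 1: Vov = Vgs - Vt = 2.9 - 0.4 = 2.5 V
Step 2: gm = mu * Cox * (W/L) * Vov
Step 3: gm = 538 * 1.318e-07 * 48.3 * 2.5 = 8.56e-03 S

8.56e-03


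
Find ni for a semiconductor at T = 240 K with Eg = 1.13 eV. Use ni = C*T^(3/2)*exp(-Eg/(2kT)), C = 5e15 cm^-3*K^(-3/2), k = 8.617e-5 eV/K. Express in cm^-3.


Step 1: Compute kT = 8.617e-5 * 240 = 0.0206808 eV
Step 2: Exponent = -Eg/(2kT) = -1.13/(2*0.0206808) = -27.32003
Step 3: T^(3/2) = 240^1.5 = 3718.06
Step 4: ni = 5e15 * 3718.06 * exp(-27.32003) = 2.54e+07 cm^-3

2.54e+07


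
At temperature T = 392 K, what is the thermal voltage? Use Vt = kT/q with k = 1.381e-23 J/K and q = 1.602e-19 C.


Step 1: kT = 1.381e-23 * 392 = 5.41352e-21 J
Step 2: Vt = kT/q = 5.41352e-21 / 1.602e-19
Step 3: Vt = 0.03379 V

0.03379


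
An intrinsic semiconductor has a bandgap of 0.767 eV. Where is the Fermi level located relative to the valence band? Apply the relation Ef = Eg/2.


Step 1: For an intrinsic semiconductor, the Fermi level sits at midgap.
Step 2: Ef = Eg / 2 = 0.767 / 2 = 0.3835 eV

0.3835


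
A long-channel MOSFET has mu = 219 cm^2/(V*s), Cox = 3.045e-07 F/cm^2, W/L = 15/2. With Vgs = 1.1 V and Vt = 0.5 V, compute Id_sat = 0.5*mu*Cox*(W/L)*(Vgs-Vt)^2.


Step 1: Overdrive voltage Vov = Vgs - Vt = 1.1 - 0.5 = 0.6 V
Step 2: W/L = 15/2 = 7.5
Step 3: Id = 0.5 * 219 * 3.045e-07 * 7.5 * 0.6^2
Step 4: Id = 9.00e-05 A

9.00e-05


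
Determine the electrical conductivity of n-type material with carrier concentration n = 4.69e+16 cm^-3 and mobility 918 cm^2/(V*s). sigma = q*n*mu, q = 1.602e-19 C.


Step 1: sigma = q * n * mu
Step 2: sigma = 1.602e-19 * 4.69e+16 * 918
Step 3: sigma = 6.897e+00 S/cm

6.897e+00


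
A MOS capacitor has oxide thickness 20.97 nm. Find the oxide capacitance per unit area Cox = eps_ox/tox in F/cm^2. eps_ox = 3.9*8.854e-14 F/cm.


Step 1: eps_ox = 3.9 * 8.854e-14 = 3.45306e-13 F/cm
Step 2: tox in cm = 20.97 nm * 1e-7 = 2.0970e-06 cm
Step 3: Cox = 3.45306e-13 / 2.0970e-06 = 1.65e-07 F/cm^2

1.65e-07


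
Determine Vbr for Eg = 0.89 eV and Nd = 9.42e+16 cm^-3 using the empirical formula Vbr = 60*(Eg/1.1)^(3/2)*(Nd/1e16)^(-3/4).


Step 1: Eg/1.1 = 0.89/1.1 = 0.809091
Step 2: (Eg/1.1)^1.5 = 0.809091^1.5 = 0.727773
Step 3: (Nd/1e16)^(-0.75) = (9.42)^(-0.75) = 0.185978
Step 4: Vbr = 60 * 0.727773 * 0.185978 = 8.1 V

8.1


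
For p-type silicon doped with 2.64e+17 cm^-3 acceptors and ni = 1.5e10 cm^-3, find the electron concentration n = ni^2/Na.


Step 1: Majority hole concentration p ≈ Na = 2.64e+17 cm^-3
Step 2: n = ni^2 / Na = (1.5e10)^2 / 2.64e+17
Step 3: n = 8.52e+02 cm^-3

8.52e+02


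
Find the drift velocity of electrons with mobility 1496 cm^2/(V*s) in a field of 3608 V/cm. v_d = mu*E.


Step 1: v_d = mu * E
Step 2: v_d = 1496 * 3608 = 5397568
Step 3: v_d = 5.40e+06 cm/s

5.40e+06


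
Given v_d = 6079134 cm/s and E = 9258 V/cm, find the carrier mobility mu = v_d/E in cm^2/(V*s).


Step 1: mu = v_d / E
Step 2: mu = 6079134 / 9258
Step 3: mu = 656.64 cm^2/(V*s)

656.64


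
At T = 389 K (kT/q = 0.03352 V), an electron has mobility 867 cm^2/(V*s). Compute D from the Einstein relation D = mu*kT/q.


Step 1: D = mu * (kT/q)
Step 2: D = 867 * 0.03352
Step 3: D = 29.06 cm^2/s

29.06


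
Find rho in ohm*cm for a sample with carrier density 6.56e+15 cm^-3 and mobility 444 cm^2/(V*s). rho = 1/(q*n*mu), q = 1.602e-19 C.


Step 1: sigma = q * n * mu = 1.602e-19 * 6.56e+15 * 444 = 4.66605e-01 S/cm
Step 2: rho = 1 / sigma = 1 / 4.66605e-01 = 2.143 ohm*cm

2.143


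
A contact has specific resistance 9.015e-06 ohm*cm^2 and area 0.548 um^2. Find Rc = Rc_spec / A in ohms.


Step 1: Convert area to cm^2: 0.548 um^2 = 5.4800e-09 cm^2
Step 2: Rc = Rc_spec / A = 9.015e-06 / 5.4800e-09
Step 3: Rc = 1.65e+03 ohms

1.65e+03


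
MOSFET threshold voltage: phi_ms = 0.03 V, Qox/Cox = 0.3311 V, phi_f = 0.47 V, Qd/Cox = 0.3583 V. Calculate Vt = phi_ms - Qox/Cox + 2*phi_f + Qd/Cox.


Step 1: Vt = phi_ms - Qox/Cox + 2*phi_f + Qd/Cox
Step 2: Vt = 0.03 - 0.3311 + 2*0.47 + 0.3583
Step 3: Vt = 0.03 - 0.3311 + 0.94 + 0.3583
Step 4: Vt = 0.9972 V

0.9972


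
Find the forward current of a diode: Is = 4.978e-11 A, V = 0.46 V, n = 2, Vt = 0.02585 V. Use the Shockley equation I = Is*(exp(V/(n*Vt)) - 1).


Step 1: V/(n*Vt) = 0.46/(2*0.02585) = 8.8975
Step 2: exp(8.8975) = 7.3137e+03
Step 3: I = 4.978e-11 * (7.3137e+03 - 1) = 3.64e-07 A

3.64e-07


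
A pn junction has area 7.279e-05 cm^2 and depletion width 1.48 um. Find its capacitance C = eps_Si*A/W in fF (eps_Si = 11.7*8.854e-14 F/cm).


Step 1: eps_Si = 11.7 * 8.854e-14 = 1.035918e-12 F/cm
Step 2: W in cm = 1.48 * 1e-4 = 1.48e-04 cm
Step 3: C = 1.035918e-12 * 7.279e-05 / 1.48e-04 = 5.094897e-13 F
Step 4: C = 509.49 fF

509.49


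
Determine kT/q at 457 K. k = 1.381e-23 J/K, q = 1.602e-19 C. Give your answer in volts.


Step 1: kT = 1.381e-23 * 457 = 6.31117e-21 J
Step 2: Vt = kT/q = 6.31117e-21 / 1.602e-19
Step 3: Vt = 0.0394 V

0.0394


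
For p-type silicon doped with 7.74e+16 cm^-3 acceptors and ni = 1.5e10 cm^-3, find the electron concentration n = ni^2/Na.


Step 1: Majority hole concentration p ≈ Na = 7.74e+16 cm^-3
Step 2: n = ni^2 / Na = (1.5e10)^2 / 7.74e+16
Step 3: n = 2.91e+03 cm^-3

2.91e+03


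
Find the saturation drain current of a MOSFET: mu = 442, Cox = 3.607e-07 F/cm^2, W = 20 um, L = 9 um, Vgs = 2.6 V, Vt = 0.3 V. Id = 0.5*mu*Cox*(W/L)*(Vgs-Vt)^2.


Step 1: Overdrive voltage Vov = Vgs - Vt = 2.6 - 0.3 = 2.3 V
Step 2: W/L = 20/9 = 2.22222
Step 3: Id = 0.5 * 442 * 3.607e-07 * 2.22222 * 2.3^2
Step 4: Id = 9.37e-04 A

9.37e-04


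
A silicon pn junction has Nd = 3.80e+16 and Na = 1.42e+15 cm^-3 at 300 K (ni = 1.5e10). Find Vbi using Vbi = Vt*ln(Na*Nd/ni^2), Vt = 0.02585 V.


Step 1: Compute Na*Nd/ni^2 = 1.42e+15 * 3.80e+16 / (1.5e10)^2 = 2.3982e+11
Step 2: ln(2.3982e+11) = 26.2032
Step 3: Vbi = 0.02585 * 26.2032 = 0.677 V

0.677


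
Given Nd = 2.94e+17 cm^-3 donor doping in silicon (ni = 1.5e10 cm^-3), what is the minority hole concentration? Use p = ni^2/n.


Step 1: Since Nd >> ni, n ≈ Nd = 2.94e+17 cm^-3
Step 2: p = ni^2 / n = (1.5e10)^2 / 2.94e+17
Step 3: p = 2.25e20 / 2.94e+17 = 7.65e+02 cm^-3

7.65e+02


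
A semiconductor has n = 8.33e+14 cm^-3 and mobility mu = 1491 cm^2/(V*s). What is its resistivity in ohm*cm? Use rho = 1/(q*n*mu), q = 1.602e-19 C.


Step 1: sigma = q * n * mu = 1.602e-19 * 8.33e+14 * 1491 = 1.98969e-01 S/cm
Step 2: rho = 1 / sigma = 1 / 1.98969e-01 = 5.026 ohm*cm

5.026


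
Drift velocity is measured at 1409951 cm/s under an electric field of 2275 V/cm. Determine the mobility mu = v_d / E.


Step 1: mu = v_d / E
Step 2: mu = 1409951 / 2275
Step 3: mu = 619.76 cm^2/(V*s)

619.76


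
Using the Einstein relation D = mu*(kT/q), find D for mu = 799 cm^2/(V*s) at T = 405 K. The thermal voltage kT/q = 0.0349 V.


Step 1: D = mu * (kT/q)
Step 2: D = 799 * 0.0349
Step 3: D = 27.89 cm^2/s

27.89


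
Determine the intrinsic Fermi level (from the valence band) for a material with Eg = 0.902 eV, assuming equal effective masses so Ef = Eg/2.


Step 1: For an intrinsic semiconductor, the Fermi level sits at midgap.
Step 2: Ef = Eg / 2 = 0.902 / 2 = 0.451 eV

0.451


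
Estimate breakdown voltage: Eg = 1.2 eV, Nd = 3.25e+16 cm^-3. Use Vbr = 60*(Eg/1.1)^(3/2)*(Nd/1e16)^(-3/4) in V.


Step 1: Eg/1.1 = 1.2/1.1 = 1.090909
Step 2: (Eg/1.1)^1.5 = 1.090909^1.5 = 1.139417
Step 3: (Nd/1e16)^(-0.75) = (3.25)^(-0.75) = 0.413131
Step 4: Vbr = 60 * 1.139417 * 0.413131 = 28.2 V

28.2


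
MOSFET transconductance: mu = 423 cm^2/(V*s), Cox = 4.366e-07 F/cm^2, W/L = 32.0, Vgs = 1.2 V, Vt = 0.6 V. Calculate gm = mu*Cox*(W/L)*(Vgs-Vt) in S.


Step 1: Vov = Vgs - Vt = 1.2 - 0.6 = 0.6 V
Step 2: gm = mu * Cox * (W/L) * Vov
Step 3: gm = 423 * 4.366e-07 * 32.0 * 0.6 = 3.55e-03 S

3.55e-03


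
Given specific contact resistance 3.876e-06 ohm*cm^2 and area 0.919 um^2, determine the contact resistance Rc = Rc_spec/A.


Step 1: Convert area to cm^2: 0.919 um^2 = 9.1900e-09 cm^2
Step 2: Rc = Rc_spec / A = 3.876e-06 / 9.1900e-09
Step 3: Rc = 4.22e+02 ohms

4.22e+02


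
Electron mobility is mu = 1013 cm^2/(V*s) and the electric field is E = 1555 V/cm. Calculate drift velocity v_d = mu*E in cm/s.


Step 1: v_d = mu * E
Step 2: v_d = 1013 * 1555 = 1575215
Step 3: v_d = 1.58e+06 cm/s

1.58e+06


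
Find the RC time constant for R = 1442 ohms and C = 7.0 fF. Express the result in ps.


Step 1: tau = R * C
Step 2: tau = 1442 * 7.0 fF = 1442 * 7.0e-15 F
Step 3: tau = 1.0094e-11 s = 10.094 ps

10.094


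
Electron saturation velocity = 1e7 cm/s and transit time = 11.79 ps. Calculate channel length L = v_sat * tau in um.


Step 1: tau in seconds = 11.79 ps * 1e-12 = 1.1790e-11 s
Step 2: L = v_sat * tau = 1e7 * 1.1790e-11 = 1.1790e-04 cm
Step 3: L in um = 1.1790e-04 * 1e4 = 1.179 um

1.179


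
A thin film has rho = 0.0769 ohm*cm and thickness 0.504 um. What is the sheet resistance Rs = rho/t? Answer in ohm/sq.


Step 1: Convert thickness to cm: t = 0.504 um = 5.0400e-05 cm
Step 2: Rs = rho / t = 0.0769 / 5.0400e-05
Step 3: Rs = 1525.8 ohm/sq

1525.8


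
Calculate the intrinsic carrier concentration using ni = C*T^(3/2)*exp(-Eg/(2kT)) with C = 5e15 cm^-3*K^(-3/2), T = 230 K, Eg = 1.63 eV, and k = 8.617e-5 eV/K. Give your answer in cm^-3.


Step 1: Compute kT = 8.617e-5 * 230 = 0.0198191 eV
Step 2: Exponent = -Eg/(2kT) = -1.63/(2*0.0198191) = -41.12195
Step 3: T^(3/2) = 230^1.5 = 3488.12
Step 4: ni = 5e15 * 3488.12 * exp(-41.12195) = 2.41e+01 cm^-3

2.41e+01


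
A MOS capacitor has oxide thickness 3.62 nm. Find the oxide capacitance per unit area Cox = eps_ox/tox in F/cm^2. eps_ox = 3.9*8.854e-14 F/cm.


Step 1: eps_ox = 3.9 * 8.854e-14 = 3.45306e-13 F/cm
Step 2: tox in cm = 3.62 nm * 1e-7 = 3.6200e-07 cm
Step 3: Cox = 3.45306e-13 / 3.6200e-07 = 9.54e-07 F/cm^2

9.54e-07


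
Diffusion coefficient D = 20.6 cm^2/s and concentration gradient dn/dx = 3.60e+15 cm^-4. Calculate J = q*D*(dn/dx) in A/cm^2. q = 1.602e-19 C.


Step 1: J = q * D * (dn/dx)
Step 2: J = 1.602e-19 * 20.6 * 3.60e+15
Step 3: J = 1.19e-02 A/cm^2

1.19e-02


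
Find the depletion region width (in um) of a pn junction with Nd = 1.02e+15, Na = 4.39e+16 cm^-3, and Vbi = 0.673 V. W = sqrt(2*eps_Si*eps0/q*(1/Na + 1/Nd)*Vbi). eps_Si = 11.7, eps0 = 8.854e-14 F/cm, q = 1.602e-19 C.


Step 1: 1/Na + 1/Nd = 1/4.39e+16 + 1/1.02e+15 = 1.00317e-15
Step 2: 2*eps*eps0/q = 2*11.7*8.854e-14/1.602e-19 = 1.293281e+07
Step 3: W^2 = 1.293281e+07 * 1.00317e-15 * 0.673 = 8.73137e-09
Step 4: W = sqrt(8.73137e-09) = 9.344e-05 cm = 0.9344 um

0.9344


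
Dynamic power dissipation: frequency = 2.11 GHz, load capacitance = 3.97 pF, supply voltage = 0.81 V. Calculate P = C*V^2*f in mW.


Step 1: V^2 = 0.81^2 = 0.6561 V^2
Step 2: P = C*V^2*f = 3.97e-12 F * 0.6561 * 2.11e9 Hz
Step 3: P = 5.49595287e-03 W
Step 4: P = 5.496 mW

5.496


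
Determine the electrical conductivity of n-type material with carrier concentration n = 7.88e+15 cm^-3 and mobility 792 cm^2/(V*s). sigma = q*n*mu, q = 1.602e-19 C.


Step 1: sigma = q * n * mu
Step 2: sigma = 1.602e-19 * 7.88e+15 * 792
Step 3: sigma = 9.998e-01 S/cm

9.998e-01


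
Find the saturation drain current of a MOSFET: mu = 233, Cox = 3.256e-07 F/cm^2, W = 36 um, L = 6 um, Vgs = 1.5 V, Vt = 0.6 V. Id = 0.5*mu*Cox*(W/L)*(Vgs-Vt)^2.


Step 1: Overdrive voltage Vov = Vgs - Vt = 1.5 - 0.6 = 0.9 V
Step 2: W/L = 36/6 = 6
Step 3: Id = 0.5 * 233 * 3.256e-07 * 6 * 0.9^2
Step 4: Id = 1.84e-04 A

1.84e-04


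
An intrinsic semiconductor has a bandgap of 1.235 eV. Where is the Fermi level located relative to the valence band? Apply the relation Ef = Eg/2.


Step 1: For an intrinsic semiconductor, the Fermi level sits at midgap.
Step 2: Ef = Eg / 2 = 1.235 / 2 = 0.6175 eV

0.6175
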